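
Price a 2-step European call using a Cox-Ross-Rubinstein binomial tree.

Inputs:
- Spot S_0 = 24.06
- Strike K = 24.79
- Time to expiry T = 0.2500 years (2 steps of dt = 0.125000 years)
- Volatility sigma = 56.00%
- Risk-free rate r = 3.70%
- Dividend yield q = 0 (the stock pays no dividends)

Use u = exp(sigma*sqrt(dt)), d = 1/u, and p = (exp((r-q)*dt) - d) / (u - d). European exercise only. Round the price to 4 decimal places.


Answer: Price = V(0,0) = 2.3206

Derivation:
dt = T/N = 0.125000
u = exp(sigma*sqrt(dt)) = 1.218950; d = 1/u = 0.820378
p = (exp((r-q)*dt) - d) / (u - d) = 0.462294
Discount per step: exp(-r*dt) = 0.995386
Stock lattice S(k, i) with i counting down-moves:
  k=0: S(0,0) = 24.0600
  k=1: S(1,0) = 29.3279; S(1,1) = 19.7383
  k=2: S(2,0) = 35.7493; S(2,1) = 24.0600; S(2,2) = 16.1929
Terminal payoffs V(N, i) = max(S_T - K, 0):
  V(2,0) = 10.959294; V(2,1) = 0.000000; V(2,2) = 0.000000
Backward induction: V(k, i) = exp(-r*dt) * [p * V(k+1, i) + (1-p) * V(k+1, i+1)].
  V(1,0) = exp(-r*dt) * [p*10.959294 + (1-p)*0.000000] = 5.043042
  V(1,1) = exp(-r*dt) * [p*0.000000 + (1-p)*0.000000] = 0.000000
  V(0,0) = exp(-r*dt) * [p*5.043042 + (1-p)*0.000000] = 2.320612


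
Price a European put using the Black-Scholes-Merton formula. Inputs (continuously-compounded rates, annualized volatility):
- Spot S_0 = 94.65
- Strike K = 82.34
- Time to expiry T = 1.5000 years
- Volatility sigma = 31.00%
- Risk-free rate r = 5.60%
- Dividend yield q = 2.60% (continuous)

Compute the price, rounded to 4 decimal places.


d1 = (ln(S/K) + (r - q + 0.5*sigma^2) * T) / (sigma * sqrt(T)) = 0.67533186
d2 = d1 - sigma * sqrt(T) = 0.29566095
exp(-rT) = 0.91943126; exp(-qT) = 0.96175071
P = K * exp(-rT) * N(-d2) - S_0 * exp(-qT) * N(-d1)
N(-d1) = 0.24973247; N(-d2) = 0.38374451
P = 82.3400 * 0.91943126 * 0.38374451 - 94.6500 * 0.96175071 * 0.24973247 = 6.3187

Answer: Price = 6.3187


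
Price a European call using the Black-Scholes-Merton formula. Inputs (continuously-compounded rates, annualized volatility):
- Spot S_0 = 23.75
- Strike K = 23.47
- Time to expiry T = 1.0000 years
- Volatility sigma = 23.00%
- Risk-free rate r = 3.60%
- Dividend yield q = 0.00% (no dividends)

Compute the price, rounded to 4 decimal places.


d1 = (ln(S/K) + (r - q + 0.5*sigma^2) * T) / (sigma * sqrt(T)) = 0.32308487
d2 = d1 - sigma * sqrt(T) = 0.09308487
exp(-rT) = 0.96464029; exp(-qT) = 1.00000000
C = S_0 * exp(-qT) * N(d1) - K * exp(-rT) * N(d2)
N(d1) = 0.62668452; N(d2) = 0.53708193
C = 23.7500 * 1.00000000 * 0.62668452 - 23.4700 * 0.96464029 * 0.53708193 = 2.7242

Answer: Price = 2.7242


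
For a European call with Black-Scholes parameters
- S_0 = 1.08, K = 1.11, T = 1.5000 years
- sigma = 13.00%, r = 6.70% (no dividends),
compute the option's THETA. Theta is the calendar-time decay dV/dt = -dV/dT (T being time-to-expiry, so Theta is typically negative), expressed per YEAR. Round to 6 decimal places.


d1 = 0.5387371677; d2 = 0.3795203344
phi(d1) = 0.3450529480; exp(-qT) = 1.0000000000; exp(-rT) = 0.9043851124
Theta = -S*exp(-qT)*phi(d1)*sigma/(2*sqrt(T)) - r*K*exp(-rT)*N(d2) + q*S*exp(-qT)*N(d1)
N(d1) = 0.7049658881; N(d2) = 0.6478492465; sqrt(T) = 1.2247448714
Term 1 = -1.0800 * 1.0000000000 * 0.3450529480 * 0.1300 / (2 * 1.2247448714) = -0.0197777656
Term 2 = -0.0670 * 1.1100 * 0.9043851124 * 0.6478492465 = -0.0435737707
Term 3 = 0 (no dividend yield, q = 0)
Theta = -0.0197777656 + (-0.0435737707) + (0.0000000000) = -0.063352

Answer: Theta = -0.063352


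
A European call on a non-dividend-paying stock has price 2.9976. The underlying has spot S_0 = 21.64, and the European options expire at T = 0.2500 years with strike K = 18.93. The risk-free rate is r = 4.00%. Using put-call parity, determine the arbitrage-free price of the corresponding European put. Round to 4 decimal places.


Put-call parity: C - P = S_0 * exp(-qT) - K * exp(-rT).
S_0 * exp(-qT) = 21.6400 * 1.00000000 = 21.64000000
K * exp(-rT) = 18.9300 * 0.99004983 = 18.74164335
P = C - S*exp(-qT) + K*exp(-rT)
P = 2.9976 - 21.64000000 + 18.74164335 = 0.0992

Answer: Put price = 0.0992


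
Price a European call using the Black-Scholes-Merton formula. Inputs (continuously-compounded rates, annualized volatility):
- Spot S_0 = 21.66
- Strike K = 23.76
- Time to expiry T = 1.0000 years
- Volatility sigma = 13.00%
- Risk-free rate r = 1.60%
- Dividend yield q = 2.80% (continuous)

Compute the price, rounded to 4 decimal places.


Answer: Price = 0.3439

Derivation:
d1 = (ln(S/K) + (r - q + 0.5*sigma^2) * T) / (sigma * sqrt(T)) = -0.73912502
d2 = d1 - sigma * sqrt(T) = -0.86912502
exp(-rT) = 0.98412732; exp(-qT) = 0.97238837
C = S_0 * exp(-qT) * N(d1) - K * exp(-rT) * N(d2)
N(d1) = 0.22991554; N(d2) = 0.19238938
C = 21.6600 * 0.97238837 * 0.22991554 - 23.7600 * 0.98412732 * 0.19238938 = 0.3439


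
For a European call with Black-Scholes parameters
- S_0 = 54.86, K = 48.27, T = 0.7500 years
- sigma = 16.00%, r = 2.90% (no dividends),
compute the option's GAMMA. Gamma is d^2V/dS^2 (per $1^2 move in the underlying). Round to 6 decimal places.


Answer: Gamma = 0.027097

Derivation:
d1 = 1.1498236306; d2 = 1.0112595660
phi(d1) = 0.2059780387; exp(-qT) = 1.0000000000; exp(-rT) = 0.9784848257
Gamma = exp(-qT) * phi(d1) / (S * sigma * sqrt(T)) = 1.0000000000 * 0.2059780387 / (54.8600 * 0.1600 * 0.8660254038) = 0.027097


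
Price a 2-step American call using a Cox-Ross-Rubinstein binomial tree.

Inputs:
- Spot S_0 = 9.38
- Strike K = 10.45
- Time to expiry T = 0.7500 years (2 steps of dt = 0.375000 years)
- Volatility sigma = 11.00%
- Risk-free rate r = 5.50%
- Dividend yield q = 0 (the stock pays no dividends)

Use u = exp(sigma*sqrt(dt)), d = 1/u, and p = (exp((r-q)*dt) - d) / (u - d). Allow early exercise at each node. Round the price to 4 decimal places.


Answer: Price = V(0,0) = 0.1104

Derivation:
dt = T/N = 0.375000
u = exp(sigma*sqrt(dt)) = 1.069682; d = 1/u = 0.934858
p = (exp((r-q)*dt) - d) / (u - d) = 0.637732
Discount per step: exp(-r*dt) = 0.979586
Stock lattice S(k, i) with i counting down-moves:
  k=0: S(0,0) = 9.3800
  k=1: S(1,0) = 10.0336; S(1,1) = 8.7690
  k=2: S(2,0) = 10.7328; S(2,1) = 9.3800; S(2,2) = 8.1977
Terminal payoffs V(N, i) = max(S_T - K, 0):
  V(2,0) = 0.282770; V(2,1) = 0.000000; V(2,2) = 0.000000
Backward induction: V(k, i) = exp(-r*dt) * [p * V(k+1, i) + (1-p) * V(k+1, i+1)]; then take max(V_cont, immediate exercise) for American.
  V(1,0) = exp(-r*dt) * [p*0.282770 + (1-p)*0.000000] = 0.176650; exercise = 0.000000; V(1,0) = max -> 0.176650
  V(1,1) = exp(-r*dt) * [p*0.000000 + (1-p)*0.000000] = 0.000000; exercise = 0.000000; V(1,1) = max -> 0.000000
  V(0,0) = exp(-r*dt) * [p*0.176650 + (1-p)*0.000000] = 0.110356; exercise = 0.000000; V(0,0) = max -> 0.110356


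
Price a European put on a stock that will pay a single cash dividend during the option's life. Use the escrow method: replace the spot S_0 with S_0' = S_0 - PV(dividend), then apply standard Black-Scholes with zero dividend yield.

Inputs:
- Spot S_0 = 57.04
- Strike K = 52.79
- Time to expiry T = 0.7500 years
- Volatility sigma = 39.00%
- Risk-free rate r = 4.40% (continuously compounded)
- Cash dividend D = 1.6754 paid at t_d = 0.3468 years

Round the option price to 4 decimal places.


PV(D) = D * exp(-r * t_d) = 1.6754 * 0.98485663 = 1.65002880
S_0' = S_0 - PV(D) = 57.0400 - 1.65002880 = 55.38997120
d1 = (ln(S_0'/K) + (r + sigma^2/2)*T) / (sigma*sqrt(T)) = 0.40892468
d2 = d1 - sigma*sqrt(T) = 0.07117477
exp(-rT) = 0.96753856
N(-d1) = 0.34129747; N(-d2) = 0.47162933
P = K * exp(-rT) * N(-d2) - S_0' * N(-d1) = 52.7900 * 0.96753856 * 0.47162933 - 55.38997120 * 0.34129747 = 5.1847

Answer: Price = 5.1847


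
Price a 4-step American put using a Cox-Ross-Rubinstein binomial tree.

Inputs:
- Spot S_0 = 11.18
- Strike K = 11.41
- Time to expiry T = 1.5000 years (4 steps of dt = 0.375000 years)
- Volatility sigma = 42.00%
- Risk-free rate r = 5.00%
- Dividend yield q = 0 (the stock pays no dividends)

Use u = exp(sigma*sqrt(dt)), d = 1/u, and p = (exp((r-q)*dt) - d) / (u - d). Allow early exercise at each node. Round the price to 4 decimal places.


Answer: Price = V(0,0) = 1.9941

Derivation:
dt = T/N = 0.375000
u = exp(sigma*sqrt(dt)) = 1.293299; d = 1/u = 0.773216
p = (exp((r-q)*dt) - d) / (u - d) = 0.472445
Discount per step: exp(-r*dt) = 0.981425
Stock lattice S(k, i) with i counting down-moves:
  k=0: S(0,0) = 11.1800
  k=1: S(1,0) = 14.4591; S(1,1) = 8.6446
  k=2: S(2,0) = 18.6999; S(2,1) = 11.1800; S(2,2) = 6.6841
  k=3: S(3,0) = 24.1846; S(3,1) = 14.4591; S(3,2) = 8.6446; S(3,3) = 5.1683
  k=4: S(4,0) = 31.2779; S(4,1) = 18.6999; S(4,2) = 11.1800; S(4,3) = 6.6841; S(4,4) = 3.9962
Terminal payoffs V(N, i) = max(K - S_T, 0):
  V(4,0) = 0.000000; V(4,1) = 0.000000; V(4,2) = 0.230000; V(4,3) = 4.725886; V(4,4) = 7.413813
Backward induction: V(k, i) = exp(-r*dt) * [p * V(k+1, i) + (1-p) * V(k+1, i+1)]; then take max(V_cont, immediate exercise) for American.
  V(3,0) = exp(-r*dt) * [p*0.000000 + (1-p)*0.000000] = 0.000000; exercise = 0.000000; V(3,0) = max -> 0.000000
  V(3,1) = exp(-r*dt) * [p*0.000000 + (1-p)*0.230000] = 0.119084; exercise = 0.000000; V(3,1) = max -> 0.119084
  V(3,2) = exp(-r*dt) * [p*0.230000 + (1-p)*4.725886] = 2.553497; exercise = 2.765442; V(3,2) = max -> 2.765442
  V(3,3) = exp(-r*dt) * [p*4.725886 + (1-p)*7.413813] = 6.029790; exercise = 6.241734; V(3,3) = max -> 6.241734
  V(2,0) = exp(-r*dt) * [p*0.000000 + (1-p)*0.119084] = 0.061656; exercise = 0.000000; V(2,0) = max -> 0.061656
  V(2,1) = exp(-r*dt) * [p*0.119084 + (1-p)*2.765442] = 1.487038; exercise = 0.230000; V(2,1) = max -> 1.487038
  V(2,2) = exp(-r*dt) * [p*2.765442 + (1-p)*6.241734] = 4.513942; exercise = 4.725886; V(2,2) = max -> 4.725886
  V(1,0) = exp(-r*dt) * [p*0.061656 + (1-p)*1.487038] = 0.798510; exercise = 0.000000; V(1,0) = max -> 0.798510
  V(1,1) = exp(-r*dt) * [p*1.487038 + (1-p)*4.725886] = 3.136347; exercise = 2.765442; V(1,1) = max -> 3.136347
  V(0,0) = exp(-r*dt) * [p*0.798510 + (1-p)*3.136347] = 1.994105; exercise = 0.230000; V(0,0) = max -> 1.994105


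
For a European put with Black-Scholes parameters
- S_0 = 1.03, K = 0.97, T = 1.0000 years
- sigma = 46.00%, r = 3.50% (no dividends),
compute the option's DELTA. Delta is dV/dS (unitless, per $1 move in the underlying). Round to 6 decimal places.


Answer: Delta = -0.331215

Derivation:
d1 = 0.4365608907; d2 = -0.0234391093
phi(d1) = 0.3626811379; exp(-qT) = 1.0000000000; exp(-rT) = 0.9656054163
N(-d1) = 0.3312149154
Delta = -exp(-qT) * N(-d1) = -1.0000000000 * 0.3312149154 = -0.331215


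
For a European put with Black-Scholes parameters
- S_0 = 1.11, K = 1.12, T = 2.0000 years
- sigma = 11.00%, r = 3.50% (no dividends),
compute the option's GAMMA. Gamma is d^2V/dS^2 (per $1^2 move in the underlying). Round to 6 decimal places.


Answer: Gamma = 2.068664

Derivation:
d1 = 0.4701059943; d2 = 0.3145425024
phi(d1) = 0.3572075277; exp(-qT) = 1.0000000000; exp(-rT) = 0.9323938199
Gamma = exp(-qT) * phi(d1) / (S * sigma * sqrt(T)) = 1.0000000000 * 0.3572075277 / (1.1100 * 0.1100 * 1.4142135624) = 2.068664


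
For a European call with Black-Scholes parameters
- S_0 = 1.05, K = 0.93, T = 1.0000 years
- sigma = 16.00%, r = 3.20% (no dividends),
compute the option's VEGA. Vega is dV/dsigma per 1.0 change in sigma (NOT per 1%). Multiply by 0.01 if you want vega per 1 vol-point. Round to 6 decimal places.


d1 = 1.0385053563; d2 = 0.8785053563
phi(d1) = 0.2326581150; exp(-qT) = 1.0000000000; exp(-rT) = 0.9685065821
Vega = S * exp(-qT) * phi(d1) * sqrt(T) = 1.0500 * 1.0000000000 * 0.2326581150 * 1.0000000000 = 0.244291

Answer: Vega = 0.244291


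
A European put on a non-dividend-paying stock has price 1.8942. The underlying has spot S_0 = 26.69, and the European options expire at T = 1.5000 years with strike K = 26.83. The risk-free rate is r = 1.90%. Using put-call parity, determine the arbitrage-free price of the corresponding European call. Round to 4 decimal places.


Answer: Call price = 2.5081

Derivation:
Put-call parity: C - P = S_0 * exp(-qT) - K * exp(-rT).
S_0 * exp(-qT) = 26.6900 * 1.00000000 = 26.69000000
K * exp(-rT) = 26.8300 * 0.97190229 = 26.07613855
C = P + S*exp(-qT) - K*exp(-rT)
C = 1.8942 + 26.69000000 - 26.07613855 = 2.5081


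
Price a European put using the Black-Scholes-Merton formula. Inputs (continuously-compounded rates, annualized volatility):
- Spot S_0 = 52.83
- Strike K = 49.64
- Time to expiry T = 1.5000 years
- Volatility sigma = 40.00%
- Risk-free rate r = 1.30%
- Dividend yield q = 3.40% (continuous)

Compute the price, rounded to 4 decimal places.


d1 = (ln(S/K) + (r - q + 0.5*sigma^2) * T) / (sigma * sqrt(T)) = 0.30778298
d2 = d1 - sigma * sqrt(T) = -0.18211497
exp(-rT) = 0.98068890; exp(-qT) = 0.95027867
P = K * exp(-rT) * N(-d2) - S_0 * exp(-qT) * N(-d1)
N(-d1) = 0.37912374; N(-d2) = 0.57225375
P = 49.6400 * 0.98068890 * 0.57225375 - 52.8300 * 0.95027867 * 0.37912374 = 8.8249

Answer: Price = 8.8249


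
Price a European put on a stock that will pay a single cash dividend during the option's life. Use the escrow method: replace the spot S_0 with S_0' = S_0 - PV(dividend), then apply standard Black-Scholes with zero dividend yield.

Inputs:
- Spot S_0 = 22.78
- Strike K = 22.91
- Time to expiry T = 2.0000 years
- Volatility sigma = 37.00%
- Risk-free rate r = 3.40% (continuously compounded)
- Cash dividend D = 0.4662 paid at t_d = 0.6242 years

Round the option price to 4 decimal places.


PV(D) = D * exp(-r * t_d) = 0.4662 * 0.97900082 = 0.45641018
S_0' = S_0 - PV(D) = 22.7800 - 0.45641018 = 22.32358982
d1 = (ln(S_0'/K) + (r + sigma^2/2)*T) / (sigma*sqrt(T)) = 0.34203034
d2 = d1 - sigma*sqrt(T) = -0.18122867
exp(-rT) = 0.93426047
N(-d1) = 0.36616403; N(-d2) = 0.57190596
P = K * exp(-rT) * N(-d2) - S_0' * N(-d1) = 22.9100 * 0.93426047 * 0.57190596 - 22.32358982 * 0.36616403 = 4.0669

Answer: Price = 4.0669


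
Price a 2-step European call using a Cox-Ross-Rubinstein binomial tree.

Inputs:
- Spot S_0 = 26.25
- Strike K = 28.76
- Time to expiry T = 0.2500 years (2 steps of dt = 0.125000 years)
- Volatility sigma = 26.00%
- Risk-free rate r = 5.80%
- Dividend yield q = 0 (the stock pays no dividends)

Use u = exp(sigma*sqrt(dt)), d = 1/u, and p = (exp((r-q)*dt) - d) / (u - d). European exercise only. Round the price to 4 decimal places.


dt = T/N = 0.125000
u = exp(sigma*sqrt(dt)) = 1.096281; d = 1/u = 0.912175
p = (exp((r-q)*dt) - d) / (u - d) = 0.516558
Discount per step: exp(-r*dt) = 0.992776
Stock lattice S(k, i) with i counting down-moves:
  k=0: S(0,0) = 26.2500
  k=1: S(1,0) = 28.7774; S(1,1) = 23.9446
  k=2: S(2,0) = 31.5481; S(2,1) = 26.2500; S(2,2) = 21.8416
Terminal payoffs V(N, i) = max(S_T - K, 0):
  V(2,0) = 2.788112; V(2,1) = 0.000000; V(2,2) = 0.000000
Backward induction: V(k, i) = exp(-r*dt) * [p * V(k+1, i) + (1-p) * V(k+1, i+1)].
  V(1,0) = exp(-r*dt) * [p*2.788112 + (1-p)*0.000000] = 1.429817
  V(1,1) = exp(-r*dt) * [p*0.000000 + (1-p)*0.000000] = 0.000000
  V(0,0) = exp(-r*dt) * [p*1.429817 + (1-p)*0.000000] = 0.733247

Answer: Price = V(0,0) = 0.7332


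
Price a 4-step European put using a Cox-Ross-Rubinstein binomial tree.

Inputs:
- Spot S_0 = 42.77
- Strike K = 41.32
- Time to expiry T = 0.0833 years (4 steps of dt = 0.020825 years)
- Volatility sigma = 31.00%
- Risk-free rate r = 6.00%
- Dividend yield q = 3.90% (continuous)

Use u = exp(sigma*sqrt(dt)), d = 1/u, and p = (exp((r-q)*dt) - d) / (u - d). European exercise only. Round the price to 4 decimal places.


Answer: Price = V(0,0) = 0.9271

Derivation:
dt = T/N = 0.020825
u = exp(sigma*sqrt(dt)) = 1.045751; d = 1/u = 0.956250
p = (exp((r-q)*dt) - d) / (u - d) = 0.493705
Discount per step: exp(-r*dt) = 0.998751
Stock lattice S(k, i) with i counting down-moves:
  k=0: S(0,0) = 42.7700
  k=1: S(1,0) = 44.7268; S(1,1) = 40.8988
  k=2: S(2,0) = 46.7731; S(2,1) = 42.7700; S(2,2) = 39.1095
  k=3: S(3,0) = 48.9130; S(3,1) = 44.7268; S(3,2) = 40.8988; S(3,3) = 37.3985
  k=4: S(4,0) = 51.1509; S(4,1) = 46.7731; S(4,2) = 42.7700; S(4,3) = 39.1095; S(4,4) = 35.7623
Terminal payoffs V(N, i) = max(K - S_T, 0):
  V(4,0) = 0.000000; V(4,1) = 0.000000; V(4,2) = 0.000000; V(4,3) = 2.210495; V(4,4) = 5.557705
Backward induction: V(k, i) = exp(-r*dt) * [p * V(k+1, i) + (1-p) * V(k+1, i+1)].
  V(3,0) = exp(-r*dt) * [p*0.000000 + (1-p)*0.000000] = 0.000000
  V(3,1) = exp(-r*dt) * [p*0.000000 + (1-p)*0.000000] = 0.000000
  V(3,2) = exp(-r*dt) * [p*0.000000 + (1-p)*2.210495] = 1.117765
  V(3,3) = exp(-r*dt) * [p*2.210495 + (1-p)*5.557705] = 3.900293
  V(2,0) = exp(-r*dt) * [p*0.000000 + (1-p)*0.000000] = 0.000000
  V(2,1) = exp(-r*dt) * [p*0.000000 + (1-p)*1.117765] = 0.565212
  V(2,2) = exp(-r*dt) * [p*1.117765 + (1-p)*3.900293] = 2.523389
  V(1,0) = exp(-r*dt) * [p*0.000000 + (1-p)*0.565212] = 0.285806
  V(1,1) = exp(-r*dt) * [p*0.565212 + (1-p)*2.523389] = 1.554683
  V(0,0) = exp(-r*dt) * [p*0.285806 + (1-p)*1.554683] = 0.927073


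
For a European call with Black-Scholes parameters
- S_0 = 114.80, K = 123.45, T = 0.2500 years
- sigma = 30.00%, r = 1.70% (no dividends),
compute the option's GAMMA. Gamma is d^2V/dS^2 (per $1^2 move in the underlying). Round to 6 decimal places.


d1 = -0.3809648794; d2 = -0.5309648794
phi(d1) = 0.3710176465; exp(-qT) = 1.0000000000; exp(-rT) = 0.9957590185
Gamma = exp(-qT) * phi(d1) / (S * sigma * sqrt(T)) = 1.0000000000 * 0.3710176465 / (114.8000 * 0.3000 * 0.5000000000) = 0.021546

Answer: Gamma = 0.021546


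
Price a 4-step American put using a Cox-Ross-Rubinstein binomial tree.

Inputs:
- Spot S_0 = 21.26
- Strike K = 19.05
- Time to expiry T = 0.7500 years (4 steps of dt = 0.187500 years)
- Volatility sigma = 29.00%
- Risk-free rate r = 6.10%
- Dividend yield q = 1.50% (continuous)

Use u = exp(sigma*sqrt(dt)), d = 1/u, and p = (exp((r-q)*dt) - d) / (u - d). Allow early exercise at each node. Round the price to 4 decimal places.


Answer: Price = V(0,0) = 0.9737

Derivation:
dt = T/N = 0.187500
u = exp(sigma*sqrt(dt)) = 1.133799; d = 1/u = 0.881991
p = (exp((r-q)*dt) - d) / (u - d) = 0.503048
Discount per step: exp(-r*dt) = 0.988628
Stock lattice S(k, i) with i counting down-moves:
  k=0: S(0,0) = 21.2600
  k=1: S(1,0) = 24.1046; S(1,1) = 18.7511
  k=2: S(2,0) = 27.3297; S(2,1) = 21.2600; S(2,2) = 16.5383
  k=3: S(3,0) = 30.9864; S(3,1) = 24.1046; S(3,2) = 18.7511; S(3,3) = 14.5866
  k=4: S(4,0) = 35.1323; S(4,1) = 27.3297; S(4,2) = 21.2600; S(4,3) = 16.5383; S(4,4) = 12.8653
Terminal payoffs V(N, i) = max(K - S_T, 0):
  V(4,0) = 0.000000; V(4,1) = 0.000000; V(4,2) = 0.000000; V(4,3) = 2.511682; V(4,4) = 6.184714
Backward induction: V(k, i) = exp(-r*dt) * [p * V(k+1, i) + (1-p) * V(k+1, i+1)]; then take max(V_cont, immediate exercise) for American.
  V(3,0) = exp(-r*dt) * [p*0.000000 + (1-p)*0.000000] = 0.000000; exercise = 0.000000; V(3,0) = max -> 0.000000
  V(3,1) = exp(-r*dt) * [p*0.000000 + (1-p)*0.000000] = 0.000000; exercise = 0.000000; V(3,1) = max -> 0.000000
  V(3,2) = exp(-r*dt) * [p*0.000000 + (1-p)*2.511682] = 1.233990; exercise = 0.298876; V(3,2) = max -> 1.233990
  V(3,3) = exp(-r*dt) * [p*2.511682 + (1-p)*6.184714] = 4.287680; exercise = 4.463356; V(3,3) = max -> 4.463356
  V(2,0) = exp(-r*dt) * [p*0.000000 + (1-p)*0.000000] = 0.000000; exercise = 0.000000; V(2,0) = max -> 0.000000
  V(2,1) = exp(-r*dt) * [p*0.000000 + (1-p)*1.233990] = 0.606260; exercise = 0.000000; V(2,1) = max -> 0.606260
  V(2,2) = exp(-r*dt) * [p*1.233990 + (1-p)*4.463356] = 2.806545; exercise = 2.511682; V(2,2) = max -> 2.806545
  V(1,0) = exp(-r*dt) * [p*0.000000 + (1-p)*0.606260] = 0.297856; exercise = 0.000000; V(1,0) = max -> 0.297856
  V(1,1) = exp(-r*dt) * [p*0.606260 + (1-p)*2.806545] = 1.680366; exercise = 0.298876; V(1,1) = max -> 1.680366
  V(0,0) = exp(-r*dt) * [p*0.297856 + (1-p)*1.680366] = 0.973696; exercise = 0.000000; V(0,0) = max -> 0.973696


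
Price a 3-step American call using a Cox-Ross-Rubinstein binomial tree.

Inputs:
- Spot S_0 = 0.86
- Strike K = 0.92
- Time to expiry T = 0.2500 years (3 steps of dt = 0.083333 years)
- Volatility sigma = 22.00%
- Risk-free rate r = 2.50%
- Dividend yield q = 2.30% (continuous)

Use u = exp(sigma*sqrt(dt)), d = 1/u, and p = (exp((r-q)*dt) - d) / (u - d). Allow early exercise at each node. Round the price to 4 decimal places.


dt = T/N = 0.083333
u = exp(sigma*sqrt(dt)) = 1.065569; d = 1/u = 0.938466
p = (exp((r-q)*dt) - d) / (u - d) = 0.485440
Discount per step: exp(-r*dt) = 0.997919
Stock lattice S(k, i) with i counting down-moves:
  k=0: S(0,0) = 0.8600
  k=1: S(1,0) = 0.9164; S(1,1) = 0.8071
  k=2: S(2,0) = 0.9765; S(2,1) = 0.8600; S(2,2) = 0.7574
  k=3: S(3,0) = 1.0405; S(3,1) = 0.9164; S(3,2) = 0.8071; S(3,3) = 0.7108
Terminal payoffs V(N, i) = max(S_T - K, 0):
  V(3,0) = 0.120501; V(3,1) = 0.000000; V(3,2) = 0.000000; V(3,3) = 0.000000
Backward induction: V(k, i) = exp(-r*dt) * [p * V(k+1, i) + (1-p) * V(k+1, i+1)]; then take max(V_cont, immediate exercise) for American.
  V(2,0) = exp(-r*dt) * [p*0.120501 + (1-p)*0.000000] = 0.058374; exercise = 0.056475; V(2,0) = max -> 0.058374
  V(2,1) = exp(-r*dt) * [p*0.000000 + (1-p)*0.000000] = 0.000000; exercise = 0.000000; V(2,1) = max -> 0.000000
  V(2,2) = exp(-r*dt) * [p*0.000000 + (1-p)*0.000000] = 0.000000; exercise = 0.000000; V(2,2) = max -> 0.000000
  V(1,0) = exp(-r*dt) * [p*0.058374 + (1-p)*0.000000] = 0.028278; exercise = 0.000000; V(1,0) = max -> 0.028278
  V(1,1) = exp(-r*dt) * [p*0.000000 + (1-p)*0.000000] = 0.000000; exercise = 0.000000; V(1,1) = max -> 0.000000
  V(0,0) = exp(-r*dt) * [p*0.028278 + (1-p)*0.000000] = 0.013699; exercise = 0.000000; V(0,0) = max -> 0.013699

Answer: Price = V(0,0) = 0.0137


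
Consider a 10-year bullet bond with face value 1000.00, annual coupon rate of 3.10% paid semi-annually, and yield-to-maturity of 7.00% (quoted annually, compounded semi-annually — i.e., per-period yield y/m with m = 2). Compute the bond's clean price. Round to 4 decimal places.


Coupon per period c = face * coupon_rate / m = 15.500000
Periods per year m = 2; per-period yield y/m = 0.035000
Number of cashflows N = 20
Cashflows (t years, CF_t, discount factor 1/(1+y/m)^(m*t), PV):
  t = 0.5000: CF_t = 15.500000, DF = 0.966184, PV = 14.975845
  t = 1.0000: CF_t = 15.500000, DF = 0.933511, PV = 14.469416
  t = 1.5000: CF_t = 15.500000, DF = 0.901943, PV = 13.980112
  t = 2.0000: CF_t = 15.500000, DF = 0.871442, PV = 13.507355
  t = 2.5000: CF_t = 15.500000, DF = 0.841973, PV = 13.050584
  t = 3.0000: CF_t = 15.500000, DF = 0.813501, PV = 12.609260
  t = 3.5000: CF_t = 15.500000, DF = 0.785991, PV = 12.182860
  t = 4.0000: CF_t = 15.500000, DF = 0.759412, PV = 11.770879
  t = 4.5000: CF_t = 15.500000, DF = 0.733731, PV = 11.372830
  t = 5.0000: CF_t = 15.500000, DF = 0.708919, PV = 10.988242
  t = 5.5000: CF_t = 15.500000, DF = 0.684946, PV = 10.616659
  t = 6.0000: CF_t = 15.500000, DF = 0.661783, PV = 10.257641
  t = 6.5000: CF_t = 15.500000, DF = 0.639404, PV = 9.910764
  t = 7.0000: CF_t = 15.500000, DF = 0.617782, PV = 9.575618
  t = 7.5000: CF_t = 15.500000, DF = 0.596891, PV = 9.251805
  t = 8.0000: CF_t = 15.500000, DF = 0.576706, PV = 8.938942
  t = 8.5000: CF_t = 15.500000, DF = 0.557204, PV = 8.636659
  t = 9.0000: CF_t = 15.500000, DF = 0.538361, PV = 8.344598
  t = 9.5000: CF_t = 15.500000, DF = 0.520156, PV = 8.062413
  t = 10.0000: CF_t = 1015.500000, DF = 0.502566, PV = 510.355656
Price P = sum_t PV_t = 722.858136

Answer: Price = 722.8581


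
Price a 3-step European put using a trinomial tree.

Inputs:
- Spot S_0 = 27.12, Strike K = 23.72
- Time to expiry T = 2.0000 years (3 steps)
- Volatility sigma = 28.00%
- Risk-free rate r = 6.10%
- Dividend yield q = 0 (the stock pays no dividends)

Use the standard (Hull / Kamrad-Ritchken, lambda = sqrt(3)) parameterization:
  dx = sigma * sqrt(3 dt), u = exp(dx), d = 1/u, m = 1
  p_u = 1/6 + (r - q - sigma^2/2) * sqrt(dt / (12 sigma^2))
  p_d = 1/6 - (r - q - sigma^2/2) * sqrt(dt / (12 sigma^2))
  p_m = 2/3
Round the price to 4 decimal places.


dt = T/N = 0.666667; dx = sigma*sqrt(3*dt) = 0.395980
u = exp(dx) = 1.485839; d = 1/u = 0.673020
p_u = 0.185018, p_m = 0.666667, p_d = 0.148316
Discount per step: exp(-r*dt) = 0.960149
Stock lattice S(k, j) with j the centered position index:
  k=0: S(0,+0) = 27.1200
  k=1: S(1,-1) = 18.2523; S(1,+0) = 27.1200; S(1,+1) = 40.2960
  k=2: S(2,-2) = 12.2842; S(2,-1) = 18.2523; S(2,+0) = 27.1200; S(2,+1) = 40.2960; S(2,+2) = 59.8733
  k=3: S(3,-3) = 8.2675; S(3,-2) = 12.2842; S(3,-1) = 18.2523; S(3,+0) = 27.1200; S(3,+1) = 40.2960; S(3,+2) = 59.8733; S(3,+3) = 88.9621
Terminal payoffs V(N, j) = max(K - S_T, 0):
  V(3,-3) = 15.452501; V(3,-2) = 11.435825; V(3,-1) = 5.467690; V(3,+0) = 0.000000; V(3,+1) = 0.000000; V(3,+2) = 0.000000; V(3,+3) = 0.000000
Backward induction: V(k, j) = exp(-r*dt) * [p_u * V(k+1, j+1) + p_m * V(k+1, j) + p_d * V(k+1, j-1)]
  V(2,-2) = exp(-r*dt) * [p_u*5.467690 + p_m*11.435825 + p_d*15.452501] = 10.491885
  V(2,-1) = exp(-r*dt) * [p_u*0.000000 + p_m*5.467690 + p_d*11.435825] = 5.128384
  V(2,+0) = exp(-r*dt) * [p_u*0.000000 + p_m*0.000000 + p_d*5.467690] = 0.778627
  V(2,+1) = exp(-r*dt) * [p_u*0.000000 + p_m*0.000000 + p_d*0.000000] = 0.000000
  V(2,+2) = exp(-r*dt) * [p_u*0.000000 + p_m*0.000000 + p_d*0.000000] = 0.000000
  V(1,-1) = exp(-r*dt) * [p_u*0.778627 + p_m*5.128384 + p_d*10.491885] = 4.915092
  V(1,+0) = exp(-r*dt) * [p_u*0.000000 + p_m*0.778627 + p_d*5.128384] = 1.228706
  V(1,+1) = exp(-r*dt) * [p_u*0.000000 + p_m*0.000000 + p_d*0.778627] = 0.110880
  V(0,+0) = exp(-r*dt) * [p_u*0.110880 + p_m*1.228706 + p_d*4.915092] = 1.506125

Answer: Price = V(0,0) = 1.5061


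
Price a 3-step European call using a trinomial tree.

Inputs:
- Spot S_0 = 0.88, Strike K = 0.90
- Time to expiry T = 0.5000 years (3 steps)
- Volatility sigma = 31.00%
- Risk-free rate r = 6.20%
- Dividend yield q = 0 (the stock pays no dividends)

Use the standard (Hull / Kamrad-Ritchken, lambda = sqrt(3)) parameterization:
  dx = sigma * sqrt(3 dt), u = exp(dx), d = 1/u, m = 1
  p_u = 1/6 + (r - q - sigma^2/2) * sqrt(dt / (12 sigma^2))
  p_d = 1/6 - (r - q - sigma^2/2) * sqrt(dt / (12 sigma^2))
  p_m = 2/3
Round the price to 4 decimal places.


Answer: Price = V(0,0) = 0.0768

Derivation:
dt = T/N = 0.166667; dx = sigma*sqrt(3*dt) = 0.219203
u = exp(dx) = 1.245084; d = 1/u = 0.803159
p_u = 0.171970, p_m = 0.666667, p_d = 0.161363
Discount per step: exp(-r*dt) = 0.989720
Stock lattice S(k, j) with j the centered position index:
  k=0: S(0,+0) = 0.8800
  k=1: S(1,-1) = 0.7068; S(1,+0) = 0.8800; S(1,+1) = 1.0957
  k=2: S(2,-2) = 0.5677; S(2,-1) = 0.7068; S(2,+0) = 0.8800; S(2,+1) = 1.0957; S(2,+2) = 1.3642
  k=3: S(3,-3) = 0.4559; S(3,-2) = 0.5677; S(3,-1) = 0.7068; S(3,+0) = 0.8800; S(3,+1) = 1.0957; S(3,+2) = 1.3642; S(3,+3) = 1.6986
Terminal payoffs V(N, j) = max(S_T - K, 0):
  V(3,-3) = 0.000000; V(3,-2) = 0.000000; V(3,-1) = 0.000000; V(3,+0) = 0.000000; V(3,+1) = 0.195674; V(3,+2) = 0.464206; V(3,+3) = 0.798552
Backward induction: V(k, j) = exp(-r*dt) * [p_u * V(k+1, j+1) + p_m * V(k+1, j) + p_d * V(k+1, j-1)]
  V(2,-2) = exp(-r*dt) * [p_u*0.000000 + p_m*0.000000 + p_d*0.000000] = 0.000000
  V(2,-1) = exp(-r*dt) * [p_u*0.000000 + p_m*0.000000 + p_d*0.000000] = 0.000000
  V(2,+0) = exp(-r*dt) * [p_u*0.195674 + p_m*0.000000 + p_d*0.000000] = 0.033304
  V(2,+1) = exp(-r*dt) * [p_u*0.464206 + p_m*0.195674 + p_d*0.000000] = 0.208117
  V(2,+2) = exp(-r*dt) * [p_u*0.798552 + p_m*0.464206 + p_d*0.195674] = 0.473455
  V(1,-1) = exp(-r*dt) * [p_u*0.033304 + p_m*0.000000 + p_d*0.000000] = 0.005668
  V(1,+0) = exp(-r*dt) * [p_u*0.208117 + p_m*0.033304 + p_d*0.000000] = 0.057396
  V(1,+1) = exp(-r*dt) * [p_u*0.473455 + p_m*0.208117 + p_d*0.033304] = 0.223220
  V(0,+0) = exp(-r*dt) * [p_u*0.223220 + p_m*0.057396 + p_d*0.005668] = 0.076769


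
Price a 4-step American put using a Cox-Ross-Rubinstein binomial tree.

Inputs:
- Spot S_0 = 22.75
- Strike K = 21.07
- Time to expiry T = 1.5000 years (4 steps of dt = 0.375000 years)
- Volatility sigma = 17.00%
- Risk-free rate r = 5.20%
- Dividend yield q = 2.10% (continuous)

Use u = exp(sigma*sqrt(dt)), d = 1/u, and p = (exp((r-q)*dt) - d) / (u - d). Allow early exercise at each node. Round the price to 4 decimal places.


Answer: Price = V(0,0) = 0.8292

Derivation:
dt = T/N = 0.375000
u = exp(sigma*sqrt(dt)) = 1.109715; d = 1/u = 0.901132
p = (exp((r-q)*dt) - d) / (u - d) = 0.530056
Discount per step: exp(-r*dt) = 0.980689
Stock lattice S(k, i) with i counting down-moves:
  k=0: S(0,0) = 22.7500
  k=1: S(1,0) = 25.2460; S(1,1) = 20.5008
  k=2: S(2,0) = 28.0159; S(2,1) = 22.7500; S(2,2) = 18.4739
  k=3: S(3,0) = 31.0897; S(3,1) = 25.2460; S(3,2) = 20.5008; S(3,3) = 16.6474
  k=4: S(4,0) = 34.5007; S(4,1) = 28.0159; S(4,2) = 22.7500; S(4,3) = 18.4739; S(4,4) = 15.0015
Terminal payoffs V(N, i) = max(K - S_T, 0):
  V(4,0) = 0.000000; V(4,1) = 0.000000; V(4,2) = 0.000000; V(4,3) = 2.596108; V(4,4) = 6.068475
Backward induction: V(k, i) = exp(-r*dt) * [p * V(k+1, i) + (1-p) * V(k+1, i+1)]; then take max(V_cont, immediate exercise) for American.
  V(3,0) = exp(-r*dt) * [p*0.000000 + (1-p)*0.000000] = 0.000000; exercise = 0.000000; V(3,0) = max -> 0.000000
  V(3,1) = exp(-r*dt) * [p*0.000000 + (1-p)*0.000000] = 0.000000; exercise = 0.000000; V(3,1) = max -> 0.000000
  V(3,2) = exp(-r*dt) * [p*0.000000 + (1-p)*2.596108] = 1.196465; exercise = 0.569243; V(3,2) = max -> 1.196465
  V(3,3) = exp(-r*dt) * [p*2.596108 + (1-p)*6.068475] = 4.146279; exercise = 4.422581; V(3,3) = max -> 4.422581
  V(2,0) = exp(-r*dt) * [p*0.000000 + (1-p)*0.000000] = 0.000000; exercise = 0.000000; V(2,0) = max -> 0.000000
  V(2,1) = exp(-r*dt) * [p*0.000000 + (1-p)*1.196465] = 0.551413; exercise = 0.000000; V(2,1) = max -> 0.551413
  V(2,2) = exp(-r*dt) * [p*1.196465 + (1-p)*4.422581] = 2.660176; exercise = 2.596108; V(2,2) = max -> 2.660176
  V(1,0) = exp(-r*dt) * [p*0.000000 + (1-p)*0.551413] = 0.254129; exercise = 0.000000; V(1,0) = max -> 0.254129
  V(1,1) = exp(-r*dt) * [p*0.551413 + (1-p)*2.660176] = 1.512628; exercise = 0.569243; V(1,1) = max -> 1.512628
  V(0,0) = exp(-r*dt) * [p*0.254129 + (1-p)*1.512628] = 0.829224; exercise = 0.000000; V(0,0) = max -> 0.829224


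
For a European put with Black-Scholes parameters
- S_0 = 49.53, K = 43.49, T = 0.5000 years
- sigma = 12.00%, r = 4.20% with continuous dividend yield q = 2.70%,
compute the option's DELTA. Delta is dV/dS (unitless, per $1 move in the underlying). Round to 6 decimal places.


d1 = 1.6634394756; d2 = 1.5785866618
phi(d1) = 0.1000131124; exp(-qT) = 0.9865907163; exp(-rT) = 0.9792189646
N(-d1) = 0.0481122484
Delta = -exp(-qT) * N(-d1) = -0.9865907163 * 0.0481122484 = -0.047467

Answer: Delta = -0.047467


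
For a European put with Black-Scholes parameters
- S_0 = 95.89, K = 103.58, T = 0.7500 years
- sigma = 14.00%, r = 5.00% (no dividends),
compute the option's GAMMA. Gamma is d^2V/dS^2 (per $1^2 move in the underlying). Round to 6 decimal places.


Answer: Gamma = 0.033119

Derivation:
d1 = -0.2663445444; d2 = -0.3875881010
phi(d1) = 0.3850399278; exp(-qT) = 1.0000000000; exp(-rT) = 0.9631944177
Gamma = exp(-qT) * phi(d1) / (S * sigma * sqrt(T)) = 1.0000000000 * 0.3850399278 / (95.8900 * 0.1400 * 0.8660254038) = 0.033119


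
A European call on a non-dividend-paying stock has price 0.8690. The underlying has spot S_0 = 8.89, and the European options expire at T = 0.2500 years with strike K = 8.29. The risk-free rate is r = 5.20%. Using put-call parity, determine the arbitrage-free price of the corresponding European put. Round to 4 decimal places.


Put-call parity: C - P = S_0 * exp(-qT) - K * exp(-rT).
S_0 * exp(-qT) = 8.8900 * 1.00000000 = 8.89000000
K * exp(-rT) = 8.2900 * 0.98708414 = 8.18292748
P = C - S*exp(-qT) + K*exp(-rT)
P = 0.8690 - 8.89000000 + 8.18292748 = 0.1619

Answer: Put price = 0.1619


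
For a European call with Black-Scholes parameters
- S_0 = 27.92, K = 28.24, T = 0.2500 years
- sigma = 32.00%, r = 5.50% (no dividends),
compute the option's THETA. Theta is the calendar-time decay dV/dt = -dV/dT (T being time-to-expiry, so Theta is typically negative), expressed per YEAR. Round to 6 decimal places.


Answer: Theta = -4.274480

Derivation:
d1 = 0.0947116579; d2 = -0.0652883421
phi(d1) = 0.3971569715; exp(-qT) = 1.0000000000; exp(-rT) = 0.9863440995
Theta = -S*exp(-qT)*phi(d1)*sigma/(2*sqrt(T)) - r*K*exp(-rT)*N(d2) + q*S*exp(-qT)*N(d1)
N(d1) = 0.5377280710; N(d2) = 0.4739722121; sqrt(T) = 0.5000000000
Term 1 = -27.9200 * 1.0000000000 * 0.3971569715 * 0.3200 / (2 * 0.5000000000) = -3.5483592462
Term 2 = -0.0550 * 28.2400 * 0.9863440995 * 0.4739722121 = -0.7261205259
Term 3 = 0 (no dividend yield, q = 0)
Theta = -3.5483592462 + (-0.7261205259) + (0.0000000000) = -4.274480


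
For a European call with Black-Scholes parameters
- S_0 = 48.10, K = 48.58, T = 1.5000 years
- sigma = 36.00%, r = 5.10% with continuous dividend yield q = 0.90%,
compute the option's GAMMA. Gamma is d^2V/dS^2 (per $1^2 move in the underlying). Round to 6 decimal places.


Answer: Gamma = 0.017512

Derivation:
d1 = 0.3408198562; d2 = -0.1000882975
phi(d1) = 0.3764320898; exp(-qT) = 0.9865907163; exp(-rT) = 0.9263529143
Gamma = exp(-qT) * phi(d1) / (S * sigma * sqrt(T)) = 0.9865907163 * 0.3764320898 / (48.1000 * 0.3600 * 1.2247448714) = 0.017512


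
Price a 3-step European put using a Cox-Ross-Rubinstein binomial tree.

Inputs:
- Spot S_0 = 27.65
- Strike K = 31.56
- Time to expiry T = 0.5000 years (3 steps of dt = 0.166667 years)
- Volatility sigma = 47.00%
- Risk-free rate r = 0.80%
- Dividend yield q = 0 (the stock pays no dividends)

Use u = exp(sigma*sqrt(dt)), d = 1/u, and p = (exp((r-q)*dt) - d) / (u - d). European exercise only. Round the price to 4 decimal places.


Answer: Price = V(0,0) = 6.0976

Derivation:
dt = T/N = 0.166667
u = exp(sigma*sqrt(dt)) = 1.211521; d = 1/u = 0.825409
p = (exp((r-q)*dt) - d) / (u - d) = 0.455633
Discount per step: exp(-r*dt) = 0.998668
Stock lattice S(k, i) with i counting down-moves:
  k=0: S(0,0) = 27.6500
  k=1: S(1,0) = 33.4986; S(1,1) = 22.8225
  k=2: S(2,0) = 40.5842; S(2,1) = 27.6500; S(2,2) = 18.8379
  k=3: S(3,0) = 49.1686; S(3,1) = 33.4986; S(3,2) = 22.8225; S(3,3) = 15.5490
Terminal payoffs V(N, i) = max(K - S_T, 0):
  V(3,0) = 0.000000; V(3,1) = 0.000000; V(3,2) = 8.737451; V(3,3) = 16.011011
Backward induction: V(k, i) = exp(-r*dt) * [p * V(k+1, i) + (1-p) * V(k+1, i+1)].
  V(2,0) = exp(-r*dt) * [p*0.000000 + (1-p)*0.000000] = 0.000000
  V(2,1) = exp(-r*dt) * [p*0.000000 + (1-p)*8.737451] = 4.750043
  V(2,2) = exp(-r*dt) * [p*8.737451 + (1-p)*16.011011] = 12.680019
  V(1,0) = exp(-r*dt) * [p*0.000000 + (1-p)*4.750043] = 2.582321
  V(1,1) = exp(-r*dt) * [p*4.750043 + (1-p)*12.680019] = 9.054779
  V(0,0) = exp(-r*dt) * [p*2.582321 + (1-p)*9.054779] = 6.097578


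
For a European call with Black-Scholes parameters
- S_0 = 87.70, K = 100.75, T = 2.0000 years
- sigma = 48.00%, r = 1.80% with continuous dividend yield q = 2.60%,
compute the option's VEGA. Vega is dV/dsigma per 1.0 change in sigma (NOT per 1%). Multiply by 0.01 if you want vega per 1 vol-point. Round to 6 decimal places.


d1 = 0.1114867251; d2 = -0.5673357848
phi(d1) = 0.3964706838; exp(-qT) = 0.9493288668; exp(-rT) = 0.9646402935
Vega = S * exp(-qT) * phi(d1) * sqrt(T) = 87.7000 * 0.9493288668 * 0.3964706838 * 1.4142135624 = 46.681237

Answer: Vega = 46.681237


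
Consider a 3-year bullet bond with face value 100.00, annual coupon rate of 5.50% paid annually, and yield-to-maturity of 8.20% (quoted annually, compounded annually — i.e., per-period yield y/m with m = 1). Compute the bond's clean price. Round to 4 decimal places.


Coupon per period c = face * coupon_rate / m = 5.500000
Periods per year m = 1; per-period yield y/m = 0.082000
Number of cashflows N = 3
Cashflows (t years, CF_t, discount factor 1/(1+y/m)^(m*t), PV):
  t = 1.0000: CF_t = 5.500000, DF = 0.924214, PV = 5.083179
  t = 2.0000: CF_t = 5.500000, DF = 0.854172, PV = 4.697948
  t = 3.0000: CF_t = 105.500000, DF = 0.789438, PV = 83.285745
Price P = sum_t PV_t = 93.066872

Answer: Price = 93.0669


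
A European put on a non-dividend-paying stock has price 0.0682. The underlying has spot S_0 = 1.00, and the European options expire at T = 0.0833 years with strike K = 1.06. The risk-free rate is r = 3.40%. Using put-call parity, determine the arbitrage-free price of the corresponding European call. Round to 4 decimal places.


Answer: Call price = 0.0112

Derivation:
Put-call parity: C - P = S_0 * exp(-qT) - K * exp(-rT).
S_0 * exp(-qT) = 1.0000 * 1.00000000 = 1.00000000
K * exp(-rT) = 1.0600 * 0.99717181 = 1.05700212
C = P + S*exp(-qT) - K*exp(-rT)
C = 0.0682 + 1.00000000 - 1.05700212 = 0.0112


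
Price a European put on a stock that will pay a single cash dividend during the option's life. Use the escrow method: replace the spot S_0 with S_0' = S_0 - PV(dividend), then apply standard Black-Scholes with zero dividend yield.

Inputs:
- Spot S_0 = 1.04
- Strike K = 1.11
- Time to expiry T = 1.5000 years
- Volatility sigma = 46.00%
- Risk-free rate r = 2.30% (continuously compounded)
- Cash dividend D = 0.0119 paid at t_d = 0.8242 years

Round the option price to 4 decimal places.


Answer: Price = 0.2556

Derivation:
PV(D) = D * exp(-r * t_d) = 0.0119 * 0.98122195 = 0.01167654
S_0' = S_0 - PV(D) = 1.0400 - 0.01167654 = 1.02832346
d1 = (ln(S_0'/K) + (r + sigma^2/2)*T) / (sigma*sqrt(T)) = 0.20726544
d2 = d1 - sigma*sqrt(T) = -0.35611720
exp(-rT) = 0.96608834
N(-d1) = 0.41790128; N(-d2) = 0.63912360
P = K * exp(-rT) * N(-d2) - S_0' * N(-d1) = 1.1100 * 0.96608834 * 0.63912360 - 1.02832346 * 0.41790128 = 0.2556


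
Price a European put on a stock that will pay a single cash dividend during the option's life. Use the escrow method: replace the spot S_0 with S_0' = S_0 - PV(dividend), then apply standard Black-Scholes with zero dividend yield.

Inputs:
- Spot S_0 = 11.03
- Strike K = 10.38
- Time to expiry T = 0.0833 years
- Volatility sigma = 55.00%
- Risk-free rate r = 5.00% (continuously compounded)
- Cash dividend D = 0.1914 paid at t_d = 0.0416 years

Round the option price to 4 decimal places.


PV(D) = D * exp(-r * t_d) = 0.1914 * 0.99792216 = 0.19100230
S_0' = S_0 - PV(D) = 11.0300 - 0.19100230 = 10.83899770
d1 = (ln(S_0'/K) + (r + sigma^2/2)*T) / (sigma*sqrt(T)) = 0.37819037
d2 = d1 - sigma*sqrt(T) = 0.21945081
exp(-rT) = 0.99584366
N(-d1) = 0.35264459; N(-d2) = 0.41314945
P = K * exp(-rT) * N(-d2) - S_0' * N(-d1) = 10.3800 * 0.99584366 * 0.41314945 - 10.83899770 * 0.35264459 = 0.4484

Answer: Price = 0.4484


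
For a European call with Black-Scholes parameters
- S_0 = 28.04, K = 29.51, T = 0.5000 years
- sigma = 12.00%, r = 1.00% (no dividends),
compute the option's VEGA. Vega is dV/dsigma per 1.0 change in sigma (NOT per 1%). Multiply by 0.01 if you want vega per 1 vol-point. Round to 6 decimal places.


d1 = -0.5008334422; d2 = -0.5856862560
phi(d1) = 0.3519185221; exp(-qT) = 1.0000000000; exp(-rT) = 0.9950124792
Vega = S * exp(-qT) * phi(d1) * sqrt(T) = 28.0400 * 1.0000000000 * 0.3519185221 * 0.7071067812 = 6.977585

Answer: Vega = 6.977585


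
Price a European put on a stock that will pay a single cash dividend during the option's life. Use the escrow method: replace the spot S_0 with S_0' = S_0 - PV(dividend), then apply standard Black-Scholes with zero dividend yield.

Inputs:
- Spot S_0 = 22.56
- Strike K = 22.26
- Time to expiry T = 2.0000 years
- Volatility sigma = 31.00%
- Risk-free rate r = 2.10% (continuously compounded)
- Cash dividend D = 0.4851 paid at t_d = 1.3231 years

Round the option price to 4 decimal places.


PV(D) = D * exp(-r * t_d) = 0.4851 * 0.97259736 = 0.47180698
S_0' = S_0 - PV(D) = 22.5600 - 0.47180698 = 22.08819302
d1 = (ln(S_0'/K) + (r + sigma^2/2)*T) / (sigma*sqrt(T)) = 0.29733126
d2 = d1 - sigma*sqrt(T) = -0.14107495
exp(-rT) = 0.95886978
N(-d1) = 0.38310681; N(-d2) = 0.55609463
P = K * exp(-rT) * N(-d2) - S_0' * N(-d1) = 22.2600 * 0.95886978 * 0.55609463 - 22.08819302 * 0.38310681 = 3.4074

Answer: Price = 3.4074


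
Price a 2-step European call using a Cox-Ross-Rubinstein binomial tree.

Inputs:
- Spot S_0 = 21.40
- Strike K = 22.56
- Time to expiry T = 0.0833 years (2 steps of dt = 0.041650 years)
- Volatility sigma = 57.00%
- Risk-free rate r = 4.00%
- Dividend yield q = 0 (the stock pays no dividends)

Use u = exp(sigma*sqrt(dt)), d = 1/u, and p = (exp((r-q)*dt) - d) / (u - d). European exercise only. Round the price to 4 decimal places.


dt = T/N = 0.041650
u = exp(sigma*sqrt(dt)) = 1.123364; d = 1/u = 0.890184
p = (exp((r-q)*dt) - d) / (u - d) = 0.478102
Discount per step: exp(-r*dt) = 0.998335
Stock lattice S(k, i) with i counting down-moves:
  k=0: S(0,0) = 21.4000
  k=1: S(1,0) = 24.0400; S(1,1) = 19.0499
  k=2: S(2,0) = 27.0056; S(2,1) = 21.4000; S(2,2) = 16.9579
Terminal payoffs V(N, i) = max(S_T - K, 0):
  V(2,0) = 4.445645; V(2,1) = 0.000000; V(2,2) = 0.000000
Backward induction: V(k, i) = exp(-r*dt) * [p * V(k+1, i) + (1-p) * V(k+1, i+1)].
  V(1,0) = exp(-r*dt) * [p*4.445645 + (1-p)*0.000000] = 2.121931
  V(1,1) = exp(-r*dt) * [p*0.000000 + (1-p)*0.000000] = 0.000000
  V(0,0) = exp(-r*dt) * [p*2.121931 + (1-p)*0.000000] = 1.012810

Answer: Price = V(0,0) = 1.0128
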